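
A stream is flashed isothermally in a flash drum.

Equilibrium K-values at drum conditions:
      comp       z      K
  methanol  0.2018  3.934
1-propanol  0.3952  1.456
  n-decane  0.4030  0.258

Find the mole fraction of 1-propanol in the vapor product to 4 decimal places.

Let ψ = V/F and solve Σ zᵢ(Kᵢ−1)/(1+ψ(Kᵢ−1)) = 0.
Feasibility: ΣzᵢKᵢ = 1.4733, Σzᵢ/Kᵢ = 1.8847 — both > 1, two phases present.
Newton–Raphson from ψ = 0.5:
  ψ = 0.5000: g = -0.08865, g' = -0.9007 → ψ = 0.4016
  ψ = 0.4016: g = -0.00181, g' = -0.8750 → ψ = 0.3995
Converged at ψ = 0.3995.
Compositions from xᵢ = zᵢ/(1+ψ(Kᵢ−1)), yᵢ = Kᵢxᵢ:
  methanol: x = 0.0929, y = 0.3655
  1-propanol: x = 0.3343, y = 0.4867
  n-decane: x = 0.5728, y = 0.1478

y_1-propanol = 0.4867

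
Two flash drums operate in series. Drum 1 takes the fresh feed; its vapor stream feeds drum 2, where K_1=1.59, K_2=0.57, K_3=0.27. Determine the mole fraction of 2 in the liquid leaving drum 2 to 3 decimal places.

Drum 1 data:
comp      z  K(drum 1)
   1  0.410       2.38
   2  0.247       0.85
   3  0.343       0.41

Drum 1:
Newton iteration, ψ₁⁰ = 0.51:
  ψ₁ = 0.510: g = 0.0025, g' = -0.520 → ψ₁ = 0.515
Converged at ψ₁ = 0.515.
Drum-1 compositions:
  1: x = 0.240, y = 0.571
  2: x = 0.268, y = 0.228
  3: x = 0.493, y = 0.202
Drum-2 feed = drum-1 vapor: z₂ = (0.5705, 0.2275, 0.2020).
Drum 2:
Material balance + equilibrium reduce to Σ zᵢ(Kᵢ−1)/(1+ψ₂(Kᵢ−1)) = 0.
Check two-phase: ΣzᵢKᵢ = 1.091 > 1 and Σzᵢ/Kᵢ = 1.506 > 1, so g(0) = 0.091 > 0 and g(1) = -0.506 < 0.
Iterate (Newton) starting at ψ₂ = 0.5:
  ψ₂ = 0.500: g = -0.0969, g' = -0.454 → ψ₂ = 0.286
  ψ₂ = 0.286: g = -0.0100, g' = -0.372 → ψ₂ = 0.259
Converged at ψ₂ = 0.259.
  1: x = 0.495, y = 0.787
  2: x = 0.256, y = 0.146
  3: x = 0.249, y = 0.067

x_2 (drum 2) = 0.256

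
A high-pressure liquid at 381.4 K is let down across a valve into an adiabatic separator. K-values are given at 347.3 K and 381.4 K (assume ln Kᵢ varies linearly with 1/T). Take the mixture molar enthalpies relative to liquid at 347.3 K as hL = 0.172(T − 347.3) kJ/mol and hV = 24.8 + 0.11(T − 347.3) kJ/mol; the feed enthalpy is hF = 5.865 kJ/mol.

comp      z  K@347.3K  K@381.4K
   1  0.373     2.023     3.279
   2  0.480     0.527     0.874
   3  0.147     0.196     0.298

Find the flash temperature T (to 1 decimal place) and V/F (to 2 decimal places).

Adiabatic flash: solve Rachford–Rice at each trial T, then check hF = ψ·hV(T) + (1−ψ)·hL(T).
  T = 347.3 K: K = (2.023, 0.527, 0.196), RR gives ψ = 0.063, H_out = 1.561 kJ/mol
  T = 381.4 K: K = (3.279, 0.874, 0.298), RR gives ψ = 0.798, H_out = 23.958 kJ/mol
  T = 364.4 K: K = (2.607, 0.687, 0.244), RR gives ψ = 0.458, H_out = 13.819 kJ/mol
  T = 355.9 K: K = (2.305, 0.604, 0.219), RR gives ψ = 0.273, H_out = 8.109 kJ/mol
  T = 351.6 K: K = (2.161, 0.565, 0.208), RR gives ψ = 0.173, H_out = 4.973 kJ/mol
  T = 353.8 K: K = (2.234, 0.585, 0.214), RR gives ψ = 0.225, H_out = 6.605 kJ/mol
Linear interpolation between T = 351.6 (H_out = 4.973) and T = 353.8 (H_out = 6.605) on hF = 5.865 gives T ≈ 352.8 K, at which ψ = 0.20.

T = 352.8 K, V/F = 0.20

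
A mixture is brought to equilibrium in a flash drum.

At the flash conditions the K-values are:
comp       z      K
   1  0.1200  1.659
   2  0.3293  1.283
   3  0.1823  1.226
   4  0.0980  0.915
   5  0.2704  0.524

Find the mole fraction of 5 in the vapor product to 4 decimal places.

Let β = V/F and solve Σ zᵢ(Kᵢ−1)/(1+β(Kᵢ−1)) = 0.
Check two-phase: ΣzᵢKᵢ = 1.0764 > 1 and Σzᵢ/Kᵢ = 1.1008 > 1, so g(0) = 0.0764 > 0 and g(1) = -0.1008 < 0.
Newton iteration, β⁰ = 0.53:
  β = 0.5300: g = -0.00442, g' = -0.1664 → β = 0.5034
  β = 0.5034: g = -0.00003, g' = -0.1638 → β = 0.5032
Converged at β = 0.5032.
Compositions from xᵢ = zᵢ/(1+β(Kᵢ−1)), yᵢ = Kᵢxᵢ:
  1: x = 0.0901, y = 0.1495
  2: x = 0.2883, y = 0.3698
  3: x = 0.1637, y = 0.2007
  4: x = 0.1024, y = 0.0937
  5: x = 0.3556, y = 0.1863

y_5 = 0.1863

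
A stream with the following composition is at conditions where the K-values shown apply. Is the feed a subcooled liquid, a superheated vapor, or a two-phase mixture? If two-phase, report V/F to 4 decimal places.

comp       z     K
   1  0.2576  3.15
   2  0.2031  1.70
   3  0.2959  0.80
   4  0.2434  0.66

superheated vapor

ΣzᵢKᵢ = 1.5541; Σzᵢ/Kᵢ = 0.9399.
Since Σzᵢ/Kᵢ < 1 the mixture is above its dew point — single vapor phase.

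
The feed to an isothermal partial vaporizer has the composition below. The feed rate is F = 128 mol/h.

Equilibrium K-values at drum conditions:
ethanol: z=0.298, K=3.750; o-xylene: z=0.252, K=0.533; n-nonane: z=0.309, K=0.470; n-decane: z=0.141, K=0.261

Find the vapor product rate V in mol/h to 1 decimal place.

Let ψ = V/F and solve Σ zᵢ(Kᵢ−1)/(1+ψ(Kᵢ−1)) = 0.
Check two-phase: ΣzᵢKᵢ = 1.434 > 1 and Σzᵢ/Kᵢ = 1.750 > 1, so g(0) = 0.434 > 0 and g(1) = -0.750 < 0.
Newton–Raphson from ψ = 0.5:
  ψ = 0.500: g = -0.1966, g' = -0.847 → ψ = 0.268
  ψ = 0.268: g = 0.0164, g' = -1.056 → ψ = 0.284
Converged at ψ = 0.284.
Then V = ψ·F = 0.2838·128 = 36.3 mol/h and L = F − V = 91.7 mol/h.

V = 36.3 mol/h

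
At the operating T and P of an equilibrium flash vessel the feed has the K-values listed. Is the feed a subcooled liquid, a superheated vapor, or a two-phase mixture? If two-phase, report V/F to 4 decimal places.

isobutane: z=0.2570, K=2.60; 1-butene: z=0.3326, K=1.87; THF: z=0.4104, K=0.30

ΣzᵢKᵢ = 1.4133; Σzᵢ/Kᵢ = 1.6447.
Both exceed 1, so a two-phase solution exists.
Let ψ = V/F and solve Σ zᵢ(Kᵢ−1)/(1+ψ(Kᵢ−1)) = 0.
Iterate (Newton) starting at ψ = 0.5:
  ψ = 0.5000: g = -0.01188, g' = -0.8013 → ψ = 0.4852
  ψ = 0.4852: g = -0.00005, g' = -0.7941 → ψ = 0.4851
Converged at ψ = 0.4851.

two-phase, V/F = 0.4851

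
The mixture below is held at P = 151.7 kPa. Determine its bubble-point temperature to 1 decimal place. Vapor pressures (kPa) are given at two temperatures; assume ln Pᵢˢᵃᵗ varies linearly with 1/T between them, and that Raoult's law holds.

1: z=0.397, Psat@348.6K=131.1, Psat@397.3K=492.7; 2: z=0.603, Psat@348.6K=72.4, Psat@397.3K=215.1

T = 365.5 K

Bubble-point temperature: ΣzᵢPᵢˢᵃᵗ(T) = P. Interpolate ln Pᵢˢᵃᵗ = aᵢ + bᵢ/T.
  T = 348.6 K: ΣzᵢPᵢˢᵃᵗ = 95.70 kPa
  T = 397.3 K: ΣzᵢPᵢˢᵃᵗ = 325.31 kPa
  T = 373.0 K: ΣzᵢPᵢˢᵃᵗ = 183.56 kPa
  T = 360.8 K: ΣzᵢPᵢˢᵃᵗ = 133.94 kPa
  T = 366.9 K: ΣzᵢPᵢˢᵃᵗ = 157.19 kPa
  T = 363.9 K: ΣzᵢPᵢˢᵃᵗ = 145.39 kPa
  T = 365.4 K: ΣzᵢPᵢˢᵃᵗ = 151.20 kPa
Interpolating between 365.4 K and 366.9 K gives T ≈ 365.5 K.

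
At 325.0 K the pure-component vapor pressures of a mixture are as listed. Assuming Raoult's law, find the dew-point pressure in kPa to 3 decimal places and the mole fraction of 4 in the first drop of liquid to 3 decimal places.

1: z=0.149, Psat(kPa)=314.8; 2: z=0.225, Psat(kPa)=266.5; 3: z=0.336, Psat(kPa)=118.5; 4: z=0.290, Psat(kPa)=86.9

Pdew = 133.508 kPa, x_4 = 0.446

At the dew point ψ → 1, so Σzᵢ/Kᵢ = 1 with Kᵢ = Pᵢˢᵃᵗ/P ⇒ 1/P = Σzᵢ/Pᵢˢᵃᵗ.
1/P = 0.149/314.8 + 0.225/266.5 + 0.336/118.5 + 0.290/86.9 = 0.007490 ⇒ P = 133.508 kPa
xᵢ = zᵢP/Pᵢˢᵃᵗ ⇒ x_4 = 0.290·133.508/86.9 = 0.446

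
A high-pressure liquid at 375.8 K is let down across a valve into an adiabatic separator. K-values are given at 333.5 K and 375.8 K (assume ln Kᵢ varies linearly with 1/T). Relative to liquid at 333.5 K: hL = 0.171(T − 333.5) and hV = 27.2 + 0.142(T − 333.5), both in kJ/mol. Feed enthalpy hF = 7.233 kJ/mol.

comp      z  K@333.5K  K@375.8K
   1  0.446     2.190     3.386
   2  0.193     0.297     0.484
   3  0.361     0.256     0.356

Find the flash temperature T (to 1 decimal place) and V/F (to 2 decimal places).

Adiabatic flash: solve Rachford–Rice at each trial T, then check hF = ψ·hV(T) + (1−ψ)·hL(T).
  T = 333.5 K: K = (2.190, 0.297, 0.256), RR gives ψ = 0.146, H_out = 3.960 kJ/mol
  T = 375.8 K: K = (3.386, 0.484, 0.356), RR gives ψ = 0.509, H_out = 20.444 kJ/mol
  T = 354.6 K: K = (2.757, 0.384, 0.305), RR gives ψ = 0.352, H_out = 12.975 kJ/mol
  T = 344.1 K: K = (2.467, 0.339, 0.280), RR gives ψ = 0.260, H_out = 8.808 kJ/mol
  T = 338.8 K: K = (2.327, 0.318, 0.268), RR gives ψ = 0.206, H_out = 6.489 kJ/mol
  T = 341.5 K: K = (2.398, 0.329, 0.274), RR gives ψ = 0.235, H_out = 7.693 kJ/mol
  T = 340.1 K: K = (2.361, 0.323, 0.271), RR gives ψ = 0.220, H_out = 7.075 kJ/mol
Linear interpolation between T = 340.1 (H_out = 7.075) and T = 341.5 (H_out = 7.693) on hF = 7.233 gives T ≈ 340.5 K, at which ψ = 0.22.

T = 340.5 K, V/F = 0.22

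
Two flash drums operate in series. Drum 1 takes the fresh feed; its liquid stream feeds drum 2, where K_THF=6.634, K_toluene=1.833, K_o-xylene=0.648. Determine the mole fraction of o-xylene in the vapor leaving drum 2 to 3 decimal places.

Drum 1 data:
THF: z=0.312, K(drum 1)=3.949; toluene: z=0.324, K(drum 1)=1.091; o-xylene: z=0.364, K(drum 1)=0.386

Drum 1:
Rachford–Rice: g(ψ₁) = Σ zᵢ(Kᵢ−1)/(1+ψ₁(Kᵢ−1)) = 0.
Feasibility: ΣzᵢKᵢ = 1.726, Σzᵢ/Kᵢ = 1.319 — both > 1, two phases present.
Newton iteration, ψ₁⁰ = 0.3:
  ψ₁ = 0.300: g = 0.2429, g' = -0.973 → ψ₁ = 0.550
  ψ₁ = 0.550: g = 0.0417, g' = -0.710 → ψ₁ = 0.609
Converged at ψ₁ = 0.609.
Drum-1 compositions:
  THF: x = 0.112, y = 0.441
  toluene: x = 0.307, y = 0.335
  o-xylene: x = 0.581, y = 0.224
Drum-2 feed = drum-1 liquid: z₂ = (0.1116, 0.3070, 0.5814).
Drum 2:
Material balance + equilibrium reduce to Σ zᵢ(Kᵢ−1)/(1+ψ₂(Kᵢ−1)) = 0.
Feasibility: ΣzᵢKᵢ = 1.680, Σzᵢ/Kᵢ = 1.082 — both > 1, two phases present.
Iterate (Newton) starting at ψ₂ = 0.55:
  ψ₂ = 0.550: g = 0.0750, g' = -0.422 → ψ₂ = 0.728
  ψ₂ = 0.728: g = 0.0073, g' = -0.349 → ψ₂ = 0.749
Converged at ψ₂ = 0.749.
  THF: x = 0.021, y = 0.142
  toluene: x = 0.189, y = 0.347
  o-xylene: x = 0.790, y = 0.512

y_o-xylene (drum 2) = 0.512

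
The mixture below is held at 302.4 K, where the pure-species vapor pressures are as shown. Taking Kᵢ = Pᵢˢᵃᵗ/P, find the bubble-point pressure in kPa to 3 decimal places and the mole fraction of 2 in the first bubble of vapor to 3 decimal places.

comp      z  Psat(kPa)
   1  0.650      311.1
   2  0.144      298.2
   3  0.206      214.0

Pbub = 289.240 kPa, y_2 = 0.148

At the bubble point ψ → 0, so ΣzᵢKᵢ = 1 with Kᵢ = Pᵢˢᵃᵗ/P ⇒ P = ΣzᵢPᵢˢᵃᵗ.
P = 0.650·311.1 + 0.144·298.2 + 0.206·214.0 = 289.240 kPa
yᵢ = zᵢPᵢˢᵃᵗ/P ⇒ y_2 = 0.144·298.2/289.240 = 0.148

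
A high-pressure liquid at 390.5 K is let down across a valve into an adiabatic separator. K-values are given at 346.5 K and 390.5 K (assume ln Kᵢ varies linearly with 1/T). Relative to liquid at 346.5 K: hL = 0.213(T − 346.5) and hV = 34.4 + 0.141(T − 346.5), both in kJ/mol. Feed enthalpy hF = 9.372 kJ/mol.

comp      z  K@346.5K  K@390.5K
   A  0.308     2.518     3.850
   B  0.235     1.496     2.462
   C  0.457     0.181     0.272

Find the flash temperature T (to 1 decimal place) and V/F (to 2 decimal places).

T = 349.9 K, V/F = 0.25

Adiabatic flash: solve Rachford–Rice at each trial T, then check hF = ψ·hV(T) + (1−ψ)·hL(T).
  T = 346.5 K: K = (2.518, 1.496, 0.181), RR gives ψ = 0.219, H_out = 7.531 kJ/mol
  T = 390.5 K: K = (3.850, 2.462, 0.272), RR gives ψ = 0.531, H_out = 25.965 kJ/mol
  T = 368.5 K: K = (3.153, 1.948, 0.225), RR gives ψ = 0.404, H_out = 17.936 kJ/mol
  T = 357.5 K: K = (2.828, 1.714, 0.202), RR gives ψ = 0.322, H_out = 13.172 kJ/mol
  T = 352.0 K: K = (2.671, 1.603, 0.192), RR gives ψ = 0.274, H_out = 10.488 kJ/mol
  T = 349.2 K: K = (2.592, 1.548, 0.186), RR gives ψ = 0.247, H_out = 9.021 kJ/mol
  T = 350.6 K: K = (2.631, 1.575, 0.189), RR gives ψ = 0.261, H_out = 9.764 kJ/mol
Linear interpolation between T = 349.2 (H_out = 9.021) and T = 350.6 (H_out = 9.764) on hF = 9.372 gives T ≈ 349.9 K, at which ψ = 0.25.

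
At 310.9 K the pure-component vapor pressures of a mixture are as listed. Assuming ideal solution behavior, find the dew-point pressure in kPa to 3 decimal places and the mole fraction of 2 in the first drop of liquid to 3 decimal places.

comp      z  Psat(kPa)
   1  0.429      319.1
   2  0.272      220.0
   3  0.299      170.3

At the dew point ψ → 1, so Σzᵢ/Kᵢ = 1 with Kᵢ = Pᵢˢᵃᵗ/P ⇒ 1/P = Σzᵢ/Pᵢˢᵃᵗ.
1/P = 0.429/319.1 + 0.272/220.0 + 0.299/170.3 = 0.004336 ⇒ P = 230.601 kPa
xᵢ = zᵢP/Pᵢˢᵃᵗ ⇒ x_2 = 0.272·230.601/220.0 = 0.285

Pdew = 230.601 kPa, x_2 = 0.285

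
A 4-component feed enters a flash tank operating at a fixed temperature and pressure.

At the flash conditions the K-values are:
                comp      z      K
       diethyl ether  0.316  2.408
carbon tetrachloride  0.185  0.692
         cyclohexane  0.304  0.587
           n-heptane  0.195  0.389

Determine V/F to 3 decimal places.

Newton–Raphson from V/F = 0.65:
  V/F = 0.650: g = -0.2082, g' = -0.495 → V/F = 0.230
  V/F = 0.230: g = -0.0025, g' = -0.540 → V/F = 0.225
Converged at V/F = 0.225.

V/F = 0.225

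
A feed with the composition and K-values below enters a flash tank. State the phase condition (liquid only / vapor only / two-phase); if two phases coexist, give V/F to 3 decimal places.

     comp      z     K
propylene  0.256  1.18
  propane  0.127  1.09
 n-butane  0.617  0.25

liquid only

ΣzᵢKᵢ = 0.595; Σzᵢ/Kᵢ = 2.801.
Since ΣzᵢKᵢ < 1 the mixture is below its bubble point — single liquid phase.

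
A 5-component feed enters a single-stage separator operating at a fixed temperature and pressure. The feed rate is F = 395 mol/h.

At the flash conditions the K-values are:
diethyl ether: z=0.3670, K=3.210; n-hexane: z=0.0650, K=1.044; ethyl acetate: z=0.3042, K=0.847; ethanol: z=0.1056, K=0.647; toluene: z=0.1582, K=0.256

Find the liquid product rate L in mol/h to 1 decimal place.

Rachford–Rice: g(ψ) = Σ zᵢ(Kᵢ−1)/(1+ψ(Kᵢ−1)) = 0.
g(0) = ΣzᵢKᵢ − 1 = 0.6124 and g(1) = 1 − Σzᵢ/Kᵢ = -0.3169, so a root lies in (0, 1).
Iterate (Newton) starting at ψ = 0.41:
  ψ = 0.4100: g = 0.16572, g' = -0.7009 → ψ = 0.6464
  ψ = 0.6464: g = 0.01003, g' = -0.6599 → ψ = 0.6616
Converged at ψ = 0.6616.
Then V = ψ·F = 0.6616·395 = 261.3 mol/h and L = F − V = 133.7 mol/h.

L = 133.7 mol/h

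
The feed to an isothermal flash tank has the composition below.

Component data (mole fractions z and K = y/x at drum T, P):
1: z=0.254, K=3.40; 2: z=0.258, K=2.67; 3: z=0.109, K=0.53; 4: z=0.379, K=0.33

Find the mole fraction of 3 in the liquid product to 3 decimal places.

x_3 = 0.149

Newton iteration, ψ⁰ = 0.5:
  ψ = 0.500: g = 0.0631, g' = -0.942 → ψ = 0.567
Converged at ψ = 0.567.
Compositions from xᵢ = zᵢ/(1+ψ(Kᵢ−1)), yᵢ = Kᵢxᵢ:
  1: x = 0.108, y = 0.366
  2: x = 0.132, y = 0.354
  3: x = 0.149, y = 0.079
  4: x = 0.611, y = 0.202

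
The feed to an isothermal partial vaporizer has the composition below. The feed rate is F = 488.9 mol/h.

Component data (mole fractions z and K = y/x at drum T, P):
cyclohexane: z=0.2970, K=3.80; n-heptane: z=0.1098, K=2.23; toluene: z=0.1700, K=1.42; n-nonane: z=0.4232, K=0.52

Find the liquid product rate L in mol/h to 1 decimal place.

Newton–Raphson from ψ = 0.33:
  ψ = 0.3300: g = 0.34963, g' = -0.8739 → ψ = 0.7301
  ψ = 0.7301: g = 0.08624, g' = -0.5460 → ψ = 0.8880
  ψ = 0.8880: g = 0.00102, g' = -0.5416 → ψ = 0.8899
Converged at ψ = 0.8899.
Then V = ψ·F = 0.8899·488.9 = 435.1 mol/h and L = F − V = 53.8 mol/h.

L = 53.8 mol/h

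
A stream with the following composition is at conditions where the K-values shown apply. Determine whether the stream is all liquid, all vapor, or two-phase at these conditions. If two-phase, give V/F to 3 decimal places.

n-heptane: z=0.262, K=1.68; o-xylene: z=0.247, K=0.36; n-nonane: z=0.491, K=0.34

ΣzᵢKᵢ = 0.696; Σzᵢ/Kᵢ = 2.286.
Since ΣzᵢKᵢ < 1 the mixture is below its bubble point — single liquid phase.

all liquid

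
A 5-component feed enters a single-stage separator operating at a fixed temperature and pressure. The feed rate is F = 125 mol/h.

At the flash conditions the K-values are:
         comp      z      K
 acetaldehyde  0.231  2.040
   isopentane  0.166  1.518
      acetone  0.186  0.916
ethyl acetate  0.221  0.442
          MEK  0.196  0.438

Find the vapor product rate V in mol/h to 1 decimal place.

Iterate (Newton) starting at ψ = 0.5:
  ψ = 0.500: g = -0.1142, g' = -0.390 → ψ = 0.207
  ψ = 0.207: g = -0.0046, g' = -0.374 → ψ = 0.195
Converged at ψ = 0.195.
Then V = ψ·F = 0.1946·125 = 24.3 mol/h and L = F − V = 100.7 mol/h.

V = 24.3 mol/h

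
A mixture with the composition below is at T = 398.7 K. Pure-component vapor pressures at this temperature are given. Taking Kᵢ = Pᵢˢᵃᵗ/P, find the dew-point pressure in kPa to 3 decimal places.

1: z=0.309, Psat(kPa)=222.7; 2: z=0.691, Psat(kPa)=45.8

Pdew = 60.699 kPa

At the dew point ψ → 1, so Σzᵢ/Kᵢ = 1 with Kᵢ = Pᵢˢᵃᵗ/P ⇒ 1/P = Σzᵢ/Pᵢˢᵃᵗ.
1/P = 0.309/222.7 + 0.691/45.8 = 0.016475 ⇒ P = 60.699 kPa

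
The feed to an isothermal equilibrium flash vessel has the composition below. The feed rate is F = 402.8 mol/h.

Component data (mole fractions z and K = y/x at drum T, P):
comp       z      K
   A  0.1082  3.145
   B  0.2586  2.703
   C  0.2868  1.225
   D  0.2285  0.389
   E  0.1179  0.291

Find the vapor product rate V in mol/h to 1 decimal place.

Rachford–Rice: g(ψ) = Σ zᵢ(Kᵢ−1)/(1+ψ(Kᵢ−1)) = 0.
Feasibility: ΣzᵢKᵢ = 1.5138, Σzᵢ/Kᵢ = 1.3568 — both > 1, two phases present.
Iterate (Newton) starting at ψ = 0.55:
  ψ = 0.5500: g = 0.04400, g' = -0.6690 → ψ = 0.6158
  ψ = 0.6158: g = -0.00054, g' = -0.6883 → ψ = 0.6150
Converged at ψ = 0.6150.
Then V = ψ·F = 0.6150·402.8 = 247.7 mol/h and L = F − V = 155.1 mol/h.

V = 247.7 mol/h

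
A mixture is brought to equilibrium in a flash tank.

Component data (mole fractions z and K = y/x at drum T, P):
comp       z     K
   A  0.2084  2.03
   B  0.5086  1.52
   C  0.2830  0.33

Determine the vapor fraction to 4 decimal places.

ψ = 0.6324

Iterate (Newton) starting at ψ = 0.67:
  ψ = 0.6700: g = -0.02091, g' = -0.5713 → ψ = 0.6334
  ψ = 0.6334: g = -0.00055, g' = -0.5422 → ψ = 0.6324
Converged at ψ = 0.6324.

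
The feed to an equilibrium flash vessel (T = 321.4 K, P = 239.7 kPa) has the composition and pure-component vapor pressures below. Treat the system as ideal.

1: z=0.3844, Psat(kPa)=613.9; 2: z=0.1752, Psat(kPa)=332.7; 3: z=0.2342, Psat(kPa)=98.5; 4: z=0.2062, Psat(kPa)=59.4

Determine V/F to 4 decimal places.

V/F = 0.4344

Raoult's law: Kᵢ = Pᵢˢᵃᵗ/P = Pᵢˢᵃᵗ/239.7.
  K_1 = 613.9/239.7 = 2.561118, K_2 = 332.7/239.7 = 1.387985, K_3 = 98.5/239.7 = 0.410930, K_4 = 59.4/239.7 = 0.247810
Material balance + equilibrium reduce to Σ zᵢ(Kᵢ−1)/(1+V/F(Kᵢ−1)) = 0.
Feasibility: ΣzᵢKᵢ = 1.3750, Σzᵢ/Kᵢ = 1.6783 — both > 1, two phases present.
Newton–Raphson from V/F = 0.57:
  V/F = 0.5700: g = -0.10601, g' = -0.8217 → V/F = 0.4410
  V/F = 0.4410: g = -0.00500, g' = -0.7574 → V/F = 0.4344
Converged at V/F = 0.4344.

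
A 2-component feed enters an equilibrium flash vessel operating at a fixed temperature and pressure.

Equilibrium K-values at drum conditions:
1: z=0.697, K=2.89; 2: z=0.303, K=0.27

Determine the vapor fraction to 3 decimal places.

ψ = 0.794

Let ψ = V/F and solve Σ zᵢ(Kᵢ−1)/(1+ψ(Kᵢ−1)) = 0.
g(0) = ΣzᵢKᵢ − 1 = 1.096 and g(1) = 1 − Σzᵢ/Kᵢ = -0.363, so a root lies in (0, 1).
Binary case is linear: z₁(K₁−1)(1+ψ(K₂−1)) + z₂(K₂−1)(1+ψ(K₁−1)) = 0
⇒ ψ = [z₁(K₁−1)+z₂(K₂−1)] / [−(K₁−1)(K₂−1)] = 1.0961/1.3797 = 0.794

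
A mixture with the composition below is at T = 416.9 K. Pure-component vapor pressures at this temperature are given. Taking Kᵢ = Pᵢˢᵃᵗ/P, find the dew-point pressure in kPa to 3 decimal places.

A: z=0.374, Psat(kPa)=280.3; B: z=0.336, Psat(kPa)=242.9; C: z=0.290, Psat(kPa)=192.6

At the dew point ψ → 1, so Σzᵢ/Kᵢ = 1 with Kᵢ = Pᵢˢᵃᵗ/P ⇒ 1/P = Σzᵢ/Pᵢˢᵃᵗ.
1/P = 0.374/280.3 + 0.336/242.9 + 0.290/192.6 = 0.004223 ⇒ P = 236.783 kPa

Pdew = 236.783 kPa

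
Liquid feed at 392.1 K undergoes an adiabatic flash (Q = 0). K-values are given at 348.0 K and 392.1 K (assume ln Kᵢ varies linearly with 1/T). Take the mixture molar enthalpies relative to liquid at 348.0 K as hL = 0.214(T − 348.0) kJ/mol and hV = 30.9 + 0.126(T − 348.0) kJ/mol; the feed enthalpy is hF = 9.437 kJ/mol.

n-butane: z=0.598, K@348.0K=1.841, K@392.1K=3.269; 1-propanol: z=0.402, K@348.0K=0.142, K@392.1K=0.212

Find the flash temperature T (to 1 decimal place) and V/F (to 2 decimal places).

T = 352.1 K, V/F = 0.28

Adiabatic flash: solve Rachford–Rice at each trial T, then check hF = ψ·hV(T) + (1−ψ)·hL(T).
  T = 348.0 K: K = (1.841, 0.142), RR gives ψ = 0.219, H_out = 6.766 kJ/mol
  T = 392.1 K: K = (3.269, 0.212), RR gives ψ = 0.582, H_out = 25.155 kJ/mol
  T = 370.1 K: K = (2.497, 0.176), RR gives ψ = 0.457, H_out = 17.960 kJ/mol
  T = 359.1 K: K = (2.156, 0.159), RR gives ψ = 0.363, H_out = 13.232 kJ/mol
  T = 353.6 K: K = (1.996, 0.150), RR gives ψ = 0.300, H_out = 10.324 kJ/mol
  T = 350.8 K: K = (1.918, 0.146), RR gives ψ = 0.262, H_out = 8.636 kJ/mol
  T = 352.2 K: K = (1.957, 0.148), RR gives ψ = 0.282, H_out = 9.501 kJ/mol
Linear interpolation between T = 350.8 (H_out = 8.636) and T = 352.2 (H_out = 9.501) on hF = 9.437 gives T ≈ 352.1 K, at which ψ = 0.28.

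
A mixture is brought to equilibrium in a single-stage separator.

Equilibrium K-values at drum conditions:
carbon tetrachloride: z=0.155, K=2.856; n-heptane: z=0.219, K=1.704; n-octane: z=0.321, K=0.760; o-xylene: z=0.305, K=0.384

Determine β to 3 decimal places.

Iterate (Newton) starting at β = 0.5:
  β = 0.500: g = -0.0958, g' = -0.469 → β = 0.296
  β = 0.296: g = 0.0008, g' = -0.491 → β = 0.297
Converged at β = 0.297.

β = 0.297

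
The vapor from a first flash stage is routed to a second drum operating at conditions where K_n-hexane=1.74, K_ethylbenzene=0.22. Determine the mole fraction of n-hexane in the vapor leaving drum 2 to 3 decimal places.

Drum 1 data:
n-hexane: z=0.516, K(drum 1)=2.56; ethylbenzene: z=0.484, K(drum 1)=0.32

y_n-hexane (drum 2) = 0.893

Drum 1:
Newton iteration, ψ₁⁰ = 0.5:
  ψ₁ = 0.500: g = -0.0464, g' = -0.910 → ψ₁ = 0.449
Converged at ψ₁ = 0.449.
Drum-1 compositions:
  n-hexane: x = 0.304, y = 0.777
  ethylbenzene: x = 0.696, y = 0.223
Drum-2 feed = drum-1 vapor: z₂ = (0.7771, 0.2229).
Drum 2:
Binary case is linear: z₁(K₁−1)(1+ψ₂(K₂−1)) + z₂(K₂−1)(1+ψ₂(K₁−1)) = 0
⇒ ψ₂ = [z₁(K₁−1)+z₂(K₂−1)] / [−(K₁−1)(K₂−1)] = 0.4013/0.5772 = 0.695
  n-hexane: x = 0.513, y = 0.893
  ethylbenzene: x = 0.487, y = 0.107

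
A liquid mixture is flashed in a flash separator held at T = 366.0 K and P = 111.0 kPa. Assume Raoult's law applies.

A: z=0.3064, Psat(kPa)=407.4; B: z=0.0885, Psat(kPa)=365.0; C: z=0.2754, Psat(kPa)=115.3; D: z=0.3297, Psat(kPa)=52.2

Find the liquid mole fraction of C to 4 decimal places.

x_C = 0.2664

Raoult's law: Kᵢ = Pᵢˢᵃᵗ/P = Pᵢˢᵃᵗ/111.0.
  K_A = 407.4/111.0 = 3.670270, K_B = 365.0/111.0 = 3.288288, K_C = 115.3/111.0 = 1.038739, K_D = 52.2/111.0 = 0.470270
Let β = V/F and solve Σ zᵢ(Kᵢ−1)/(1+β(Kᵢ−1)) = 0.
g(0) = ΣzᵢKᵢ − 1 = 0.8567 and g(1) = 1 − Σzᵢ/Kᵢ = -0.0766, so a root lies in (0, 1).
Newton iteration, β⁰ = 0.5:
  β = 0.5000: g = 0.21771, g' = -0.6731 → β = 0.8235
  β = 0.8235: g = 0.02653, g' = -0.5607 → β = 0.8708
  β = 0.8708: g = -0.00016, g' = -0.5685 → β = 0.8705
Converged at β = 0.8705.
Compositions from xᵢ = zᵢ/(1+β(Kᵢ−1)), yᵢ = Kᵢxᵢ:
  A: x = 0.0922, y = 0.3383
  B: x = 0.0296, y = 0.0973
  C: x = 0.2664, y = 0.2767
  D: x = 0.6118, y = 0.2877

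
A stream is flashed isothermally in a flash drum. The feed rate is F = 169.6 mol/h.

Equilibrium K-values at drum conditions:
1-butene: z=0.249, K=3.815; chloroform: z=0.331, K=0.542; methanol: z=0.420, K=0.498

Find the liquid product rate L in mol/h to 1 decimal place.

L = 127.4 mol/h

Let ψ = V/F and solve Σ zᵢ(Kᵢ−1)/(1+ψ(Kᵢ−1)) = 0.
Feasibility: ΣzᵢKᵢ = 1.338, Σzᵢ/Kᵢ = 1.519 — both > 1, two phases present.
Newton iteration, ψ⁰ = 0.59:
  ψ = 0.590: g = -0.2439, g' = -0.623 → ψ = 0.198
  ψ = 0.198: g = 0.0489, g' = -1.027 → ψ = 0.246
  ψ = 0.246: g = 0.0028, g' = -0.915 → ψ = 0.249
Converged at ψ = 0.249.
Then V = ψ·F = 0.2490·169.6 = 42.2 mol/h and L = F − V = 127.4 mol/h.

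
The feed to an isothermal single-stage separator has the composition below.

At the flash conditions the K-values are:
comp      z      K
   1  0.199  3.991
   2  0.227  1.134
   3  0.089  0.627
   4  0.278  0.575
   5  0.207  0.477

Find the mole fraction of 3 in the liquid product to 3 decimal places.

x_3 = 0.103

Iterate (Newton) starting at V/F = 0.5:
  V/F = 0.500: g = -0.0704, g' = -0.493 → V/F = 0.357
  V/F = 0.357: g = 0.0061, g' = -0.592 → V/F = 0.367
  V/F = 0.367: g = 0.0001, g' = -0.582 → V/F = 0.368
Converged at V/F = 0.368.
Compositions from xᵢ = zᵢ/(1+V/F(Kᵢ−1)), yᵢ = Kᵢxᵢ:
  1: x = 0.095, y = 0.378
  2: x = 0.216, y = 0.245
  3: x = 0.103, y = 0.065
  4: x = 0.329, y = 0.189
  5: x = 0.256, y = 0.122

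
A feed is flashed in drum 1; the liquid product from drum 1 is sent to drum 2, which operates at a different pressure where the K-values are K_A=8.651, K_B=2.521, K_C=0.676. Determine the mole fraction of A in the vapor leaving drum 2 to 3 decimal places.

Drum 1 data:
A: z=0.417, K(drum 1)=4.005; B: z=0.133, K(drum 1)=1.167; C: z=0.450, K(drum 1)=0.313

Drum 1:
Material balance + equilibrium reduce to Σ zᵢ(Kᵢ−1)/(1+ψ₁(Kᵢ−1)) = 0.
g(0) = ΣzᵢKᵢ − 1 = 0.966 and g(1) = 1 − Σzᵢ/Kᵢ = -0.656, so a root lies in (0, 1).
Iterate (Newton) starting at ψ₁ = 0.5:
  ψ₁ = 0.500: g = 0.0503, g' = -1.097 → ψ₁ = 0.546
Converged at ψ₁ = 0.546.
Drum-1 compositions:
  A: x = 0.158, y = 0.632
  B: x = 0.122, y = 0.142
  C: x = 0.720, y = 0.225
Drum-2 feed = drum-1 liquid: z₂ = (0.1579, 0.1219, 0.7202).
Drum 2:
Let ψ₂ = V/F and solve Σ zᵢ(Kᵢ−1)/(1+ψ₂(Kᵢ−1)) = 0.
g(0) = ΣzᵢKᵢ − 1 = 1.160 and g(1) = 1 − Σzᵢ/Kᵢ = -0.132, so a root lies in (0, 1).
Newton–Raphson from ψ₂ = 0.5:
  ψ₂ = 0.500: g = 0.0772, g' = -0.596 → ψ₂ = 0.630
  ψ₂ = 0.630: g = 0.0092, g' = -0.466 → ψ₂ = 0.649
  ψ₂ = 0.649: g = 0.0001, g' = -0.452 → ψ₂ = 0.650
Converged at ψ₂ = 0.650.
  A: x = 0.026, y = 0.229
  B: x = 0.061, y = 0.155
  C: x = 0.912, y = 0.617

y_A (drum 2) = 0.229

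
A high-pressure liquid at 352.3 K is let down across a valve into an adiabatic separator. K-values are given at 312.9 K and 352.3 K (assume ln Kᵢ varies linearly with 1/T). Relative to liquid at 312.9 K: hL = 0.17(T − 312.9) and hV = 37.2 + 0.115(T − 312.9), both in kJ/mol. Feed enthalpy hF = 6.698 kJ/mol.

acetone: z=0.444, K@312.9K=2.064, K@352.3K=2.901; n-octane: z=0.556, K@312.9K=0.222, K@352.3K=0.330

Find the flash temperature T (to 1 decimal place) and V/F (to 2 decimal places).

Adiabatic flash: solve Rachford–Rice at each trial T, then check hF = ψ·hV(T) + (1−ψ)·hL(T).
  T = 312.9 K: K = (2.064, 0.222), RR gives ψ = 0.048, H_out = 1.791 kJ/mol
  T = 352.3 K: K = (2.901, 0.330), RR gives ψ = 0.370, H_out = 19.668 kJ/mol
  T = 332.6 K: K = (2.472, 0.274), RR gives ψ = 0.234, H_out = 11.789 kJ/mol
  T = 322.8 K: K = (2.266, 0.247), RR gives ψ = 0.151, H_out = 7.212 kJ/mol
  T = 317.9 K: K = (2.165, 0.235), RR gives ψ = 0.103, H_out = 4.654 kJ/mol
  T = 320.4 K: K = (2.216, 0.241), RR gives ψ = 0.128, H_out = 5.986 kJ/mol
Linear interpolation between T = 320.4 (H_out = 5.986) and T = 322.8 (H_out = 7.212) on hF = 6.698 gives T ≈ 321.8 K, at which ψ = 0.14.

T = 321.8 K, V/F = 0.14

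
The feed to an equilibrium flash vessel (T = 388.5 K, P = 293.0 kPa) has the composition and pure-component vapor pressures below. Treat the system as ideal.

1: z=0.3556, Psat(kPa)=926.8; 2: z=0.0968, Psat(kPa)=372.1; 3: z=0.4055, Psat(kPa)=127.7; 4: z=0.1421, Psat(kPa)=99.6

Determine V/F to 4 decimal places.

V/F = 0.4162

Raoult's law: Kᵢ = Pᵢˢᵃᵗ/P = Pᵢˢᵃᵗ/293.0.
  K_1 = 926.8/293.0 = 3.163140, K_2 = 372.1/293.0 = 1.269966, K_3 = 127.7/293.0 = 0.435836, K_4 = 99.6/293.0 = 0.339932
Material balance + equilibrium reduce to Σ zᵢ(Kᵢ−1)/(1+V/F(Kᵢ−1)) = 0.
g(0) = ΣzᵢKᵢ − 1 = 0.4728 and g(1) = 1 − Σzᵢ/Kᵢ = -0.5371, so a root lies in (0, 1).
Newton iteration, V/F⁰ = 0.5:
  V/F = 0.5000: g = -0.06610, g' = -0.7778 → V/F = 0.4150
  V/F = 0.4150: g = 0.00093, g' = -0.8052 → V/F = 0.4162
Converged at V/F = 0.4162.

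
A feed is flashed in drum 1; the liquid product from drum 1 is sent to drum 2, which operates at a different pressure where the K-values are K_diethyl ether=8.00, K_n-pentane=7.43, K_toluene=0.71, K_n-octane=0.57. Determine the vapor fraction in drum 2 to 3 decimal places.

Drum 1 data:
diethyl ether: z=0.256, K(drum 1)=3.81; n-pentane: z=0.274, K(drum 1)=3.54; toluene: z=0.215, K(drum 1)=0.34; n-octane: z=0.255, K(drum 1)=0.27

V/F (drum 2) = 0.442

Drum 1:
Material balance + equilibrium reduce to Σ zᵢ(Kᵢ−1)/(1+ψ₁(Kᵢ−1)) = 0.
g(0) = ΣzᵢKᵢ − 1 = 1.087 and g(1) = 1 − Σzᵢ/Kᵢ = -0.721, so a root lies in (0, 1).
Newton–Raphson from ψ₁ = 0.5:
  ψ₁ = 0.500: g = 0.1008, g' = -1.238 → ψ₁ = 0.581
  ψ₁ = 0.581: g = 0.0005, g' = -1.236 → ψ₁ = 0.582
Converged at ψ₁ = 0.582.
Drum-1 compositions:
  diethyl ether: x = 0.097, y = 0.370
  n-pentane: x = 0.111, y = 0.391
  toluene: x = 0.349, y = 0.119
  n-octane: x = 0.443, y = 0.120
Drum-2 feed = drum-1 liquid: z₂ = (0.0972, 0.1106, 0.3490, 0.4432).
Drum 2:
Newton–Raphson from ψ₂ = 0.33:
  ψ₂ = 0.330: g = 0.0992, g' = -1.051 → ψ₂ = 0.424
  ψ₂ = 0.424: g = 0.0134, g' = -0.792 → ψ₂ = 0.441
  ψ₂ = 0.441: g = 0.0003, g' = -0.759 → ψ₂ = 0.442
Converged at ψ₂ = 0.442.
  diethyl ether: x = 0.024, y = 0.190
  n-pentane: x = 0.029, y = 0.214
  toluene: x = 0.400, y = 0.284
  n-octane: x = 0.547, y = 0.312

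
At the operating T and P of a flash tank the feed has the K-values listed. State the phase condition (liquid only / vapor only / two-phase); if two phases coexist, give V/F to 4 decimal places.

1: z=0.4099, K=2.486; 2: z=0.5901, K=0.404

two-phase, V/F = 0.2906

ΣzᵢKᵢ = 1.2574; Σzᵢ/Kᵢ = 1.6255.
Both exceed 1, so a two-phase solution exists.
Binary case is linear: z₁(K₁−1)(1+ψ(K₂−1)) + z₂(K₂−1)(1+ψ(K₁−1)) = 0
⇒ ψ = [z₁(K₁−1)+z₂(K₂−1)] / [−(K₁−1)(K₂−1)] = 0.25741/0.88566 = 0.2906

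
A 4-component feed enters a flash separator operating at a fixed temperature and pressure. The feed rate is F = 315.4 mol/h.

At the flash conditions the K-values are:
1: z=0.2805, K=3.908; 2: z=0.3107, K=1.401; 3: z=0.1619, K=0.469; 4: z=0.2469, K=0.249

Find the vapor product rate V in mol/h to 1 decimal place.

Material balance + equilibrium reduce to Σ zᵢ(Kᵢ−1)/(1+V/F(Kᵢ−1)) = 0.
Check two-phase: ΣzᵢKᵢ = 1.6689 > 1 and Σzᵢ/Kᵢ = 1.6303 > 1, so g(0) = 0.6689 > 0 and g(1) = -0.6303 < 0.
Newton–Raphson from V/F = 0.5:
  V/F = 0.5000: g = 0.02222, g' = -0.8702 → V/F = 0.5255
Converged at V/F = 0.5255.
Then V = V/F·F = 0.5255·315.4 = 165.7 mol/h and L = F − V = 149.7 mol/h.

V = 165.7 mol/h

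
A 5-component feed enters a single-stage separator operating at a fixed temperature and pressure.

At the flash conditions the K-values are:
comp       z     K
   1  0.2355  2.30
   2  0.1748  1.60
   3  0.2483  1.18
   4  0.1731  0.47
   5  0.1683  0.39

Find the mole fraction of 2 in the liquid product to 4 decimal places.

Material balance + equilibrium reduce to Σ zᵢ(Kᵢ−1)/(1+β(Kᵢ−1)) = 0.
Check two-phase: ΣzᵢKᵢ = 1.2613 > 1 and Σzᵢ/Kᵢ = 1.2219 > 1, so g(0) = 0.2613 > 0 and g(1) = -0.2219 < 0.
Newton iteration, β⁰ = 0.5:
  β = 0.5000: g = 0.03469, g' = -0.4099 → β = 0.5846
  β = 0.5846: g = -0.00048, g' = -0.4229 → β = 0.5835
Converged at β = 0.5835.
Compositions from xᵢ = zᵢ/(1+β(Kᵢ−1)), yᵢ = Kᵢxᵢ:
  1: x = 0.1339, y = 0.3080
  2: x = 0.1295, y = 0.2072
  3: x = 0.2247, y = 0.2651
  4: x = 0.2506, y = 0.1178
  5: x = 0.2613, y = 0.1019

x_2 = 0.1295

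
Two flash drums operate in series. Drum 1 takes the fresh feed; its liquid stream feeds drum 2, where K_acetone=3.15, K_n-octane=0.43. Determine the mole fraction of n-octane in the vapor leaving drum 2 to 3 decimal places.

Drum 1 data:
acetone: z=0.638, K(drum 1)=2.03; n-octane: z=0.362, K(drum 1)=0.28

y_n-octane (drum 2) = 0.340

Drum 1:
Binary case is linear: z₁(K₁−1)(1+ψ₁(K₂−1)) + z₂(K₂−1)(1+ψ₁(K₁−1)) = 0
⇒ ψ₁ = [z₁(K₁−1)+z₂(K₂−1)] / [−(K₁−1)(K₂−1)] = 0.3965/0.7416 = 0.535
Drum-1 compositions:
  acetone: x = 0.411, y = 0.835
  n-octane: x = 0.589, y = 0.165
Drum-2 feed = drum-1 liquid: z₂ = (0.4114, 0.5886).
Drum 2:
Material balance + equilibrium reduce to Σ zᵢ(Kᵢ−1)/(1+ψ₂(Kᵢ−1)) = 0.
g(0) = ΣzᵢKᵢ − 1 = 0.549 and g(1) = 1 − Σzᵢ/Kᵢ = -0.499, so a root lies in (0, 1).
Iterate (Newton) starting at ψ₂ = 0.5:
  ψ₂ = 0.500: g = -0.0429, g' = -0.816 → ψ₂ = 0.447
  ψ₂ = 0.447: g = 0.0005, g' = -0.839 → ψ₂ = 0.448
Converged at ψ₂ = 0.448.
  acetone: x = 0.210, y = 0.660
  n-octane: x = 0.790, y = 0.340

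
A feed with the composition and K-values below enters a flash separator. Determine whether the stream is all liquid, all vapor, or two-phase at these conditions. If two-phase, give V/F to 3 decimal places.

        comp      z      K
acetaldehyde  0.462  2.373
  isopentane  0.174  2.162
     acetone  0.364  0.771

ΣzᵢKᵢ = 1.753; Σzᵢ/Kᵢ = 0.747.
Since Σzᵢ/Kᵢ < 1 the mixture is above its dew point — single vapor phase.

all vapor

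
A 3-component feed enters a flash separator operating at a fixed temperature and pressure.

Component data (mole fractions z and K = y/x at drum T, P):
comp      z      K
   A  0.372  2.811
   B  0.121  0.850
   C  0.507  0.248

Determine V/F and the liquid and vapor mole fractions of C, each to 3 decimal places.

V/F = 0.226, x_C = 0.611, y_C = 0.151

Rachford–Rice: g(V/F) = Σ zᵢ(Kᵢ−1)/(1+V/F(Kᵢ−1)) = 0.
Feasibility: ΣzᵢKᵢ = 1.274, Σzᵢ/Kᵢ = 2.319 — both > 1, two phases present.
Iterate (Newton) starting at V/F = 0.5:
  V/F = 0.500: g = -0.2771, g' = -1.076 → V/F = 0.242
  V/F = 0.242: g = -0.0169, g' = -1.021 → V/F = 0.226
Converged at V/F = 0.226.
Compositions from xᵢ = zᵢ/(1+V/F(Kᵢ−1)), yᵢ = Kᵢxᵢ:
  A: x = 0.264, y = 0.742
  B: x = 0.125, y = 0.106
  C: x = 0.611, y = 0.151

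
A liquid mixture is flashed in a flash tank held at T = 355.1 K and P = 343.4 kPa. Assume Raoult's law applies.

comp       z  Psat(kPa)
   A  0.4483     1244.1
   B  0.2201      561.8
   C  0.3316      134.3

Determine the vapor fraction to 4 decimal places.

Raoult's law: Kᵢ = Pᵢˢᵃᵗ/P = Pᵢˢᵃᵗ/343.4.
  K_A = 1244.1/343.4 = 3.622889, K_B = 561.8/343.4 = 1.635993, K_C = 134.3/343.4 = 0.391089
Newton–Raphson from ψ = 0.5:
  ψ = 0.5000: g = 0.32461, g' = -0.8826 → ψ = 0.8678
  ψ = 0.8678: g = 0.02097, g' = -0.8771 → ψ = 0.8917
  ψ = 0.8917: g = -0.00028, g' = -0.9015 → ψ = 0.8914
Converged at ψ = 0.8914.

ψ = 0.8914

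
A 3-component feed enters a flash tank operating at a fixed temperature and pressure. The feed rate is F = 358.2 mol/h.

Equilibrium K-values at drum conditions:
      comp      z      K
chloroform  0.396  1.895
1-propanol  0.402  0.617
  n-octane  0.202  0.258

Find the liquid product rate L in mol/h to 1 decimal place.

L = 319.8 mol/h

Material balance + equilibrium reduce to Σ zᵢ(Kᵢ−1)/(1+β(Kᵢ−1)) = 0.
Feasibility: ΣzᵢKᵢ = 1.051, Σzᵢ/Kᵢ = 1.643 — both > 1, two phases present.
Iterate (Newton) starting at β = 0.5:
  β = 0.500: g = -0.1839, g' = -0.523 → β = 0.148
  β = 0.148: g = -0.0187, g' = -0.454 → β = 0.107
Converged at β = 0.107.
Then V = β·F = 0.1072·358.2 = 38.4 mol/h and L = F − V = 319.8 mol/h.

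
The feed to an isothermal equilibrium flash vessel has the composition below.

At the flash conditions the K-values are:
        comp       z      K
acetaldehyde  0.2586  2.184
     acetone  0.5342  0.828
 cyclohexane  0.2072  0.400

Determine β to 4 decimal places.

Newton–Raphson from β = 0.52:
  β = 0.5200: g = -0.09210, g' = -0.3155 → β = 0.2281
  β = 0.2281: g = 0.00141, g' = -0.3420 → β = 0.2322
Converged at β = 0.2322.

β = 0.2322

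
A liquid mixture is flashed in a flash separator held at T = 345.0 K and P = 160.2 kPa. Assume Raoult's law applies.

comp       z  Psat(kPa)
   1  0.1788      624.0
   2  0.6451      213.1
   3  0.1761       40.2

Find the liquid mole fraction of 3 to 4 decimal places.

Raoult's law: Kᵢ = Pᵢˢᵃᵗ/P = Pᵢˢᵃᵗ/160.2.
  K_1 = 624.0/160.2 = 3.895131, K_2 = 213.1/160.2 = 1.330212, K_3 = 40.2/160.2 = 0.250936
Rachford–Rice: g(ψ) = Σ zᵢ(Kᵢ−1)/(1+ψ(Kᵢ−1)) = 0.
g(0) = ΣzᵢKᵢ − 1 = 0.5988 and g(1) = 1 − Σzᵢ/Kᵢ = -0.2326, so a root lies in (0, 1).
Newton iteration, ψ⁰ = 0.47:
  ψ = 0.4700: g = 0.20009, g' = -0.5570 → ψ = 0.8292
  ψ = 0.8292: g = -0.02875, g' = -0.8614 → ψ = 0.7959
  ψ = 0.7959: g = -0.00128, g' = -0.7872 → ψ = 0.7942
Converged at ψ = 0.7942.
Compositions from xᵢ = zᵢ/(1+ψ(Kᵢ−1)), yᵢ = Kᵢxᵢ:
  1: x = 0.0542, y = 0.2111
  2: x = 0.5111, y = 0.6798
  3: x = 0.4347, y = 0.1091

x_3 = 0.4347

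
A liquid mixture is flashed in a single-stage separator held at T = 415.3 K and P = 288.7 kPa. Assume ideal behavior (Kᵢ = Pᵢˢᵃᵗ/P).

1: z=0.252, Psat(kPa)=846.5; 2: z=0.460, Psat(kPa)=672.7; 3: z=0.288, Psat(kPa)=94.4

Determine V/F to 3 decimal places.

Raoult's law: Kᵢ = Pᵢˢᵃᵗ/P = Pᵢˢᵃᵗ/288.7.
  K_1 = 846.5/288.7 = 2.93211, K_2 = 672.7/288.7 = 2.33010, K_3 = 94.4/288.7 = 0.32698
Newton–Raphson from V/F = 0.44:
  V/F = 0.440: g = 0.3738, g' = -0.862 → V/F = 0.874
  V/F = 0.874: g = -0.0063, g' = -1.073 → V/F = 0.868
Converged at V/F = 0.868.

V/F = 0.868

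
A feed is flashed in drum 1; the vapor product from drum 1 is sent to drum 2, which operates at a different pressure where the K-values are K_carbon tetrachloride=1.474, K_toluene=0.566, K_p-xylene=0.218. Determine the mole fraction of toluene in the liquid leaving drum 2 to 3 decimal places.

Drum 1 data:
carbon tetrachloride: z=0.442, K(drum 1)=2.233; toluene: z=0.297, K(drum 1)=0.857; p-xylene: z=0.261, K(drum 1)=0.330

x_toluene (drum 2) = 0.301

Drum 1:
Let ψ₁ = V/F and solve Σ zᵢ(Kᵢ−1)/(1+ψ₁(Kᵢ−1)) = 0.
Feasibility: ΣzᵢKᵢ = 1.328, Σzᵢ/Kᵢ = 1.335 — both > 1, two phases present.
Iterate (Newton) starting at ψ₁ = 0.5:
  ψ₁ = 0.500: g = 0.0284, g' = -0.529 → ψ₁ = 0.554
  ψ₁ = 0.554: g = -0.0003, g' = -0.541 → ψ₁ = 0.553
Converged at ψ₁ = 0.553.
Drum-1 compositions:
  carbon tetrachloride: x = 0.263, y = 0.587
  toluene: x = 0.323, y = 0.276
  p-xylene: x = 0.415, y = 0.137
Drum-2 feed = drum-1 vapor: z₂ = (0.5867, 0.2764, 0.1369).
Drum 2:
Newton–Raphson from ψ₂ = 0.5:
  ψ₂ = 0.500: g = -0.1041, g' = -0.397 → ψ₂ = 0.238
  ψ₂ = 0.238: g = -0.0152, g' = -0.297 → ψ₂ = 0.186
  ψ₂ = 0.186: g = -0.0003, g' = -0.288 → ψ₂ = 0.185
Converged at ψ₂ = 0.185.
  carbon tetrachloride: x = 0.539, y = 0.795
  toluene: x = 0.301, y = 0.170
  p-xylene: x = 0.160, y = 0.035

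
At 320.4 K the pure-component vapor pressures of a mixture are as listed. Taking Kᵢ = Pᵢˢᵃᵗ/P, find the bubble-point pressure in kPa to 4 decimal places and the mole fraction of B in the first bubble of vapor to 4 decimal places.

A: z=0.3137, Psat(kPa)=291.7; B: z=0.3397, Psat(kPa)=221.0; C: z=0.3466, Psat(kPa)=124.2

Pbub = 209.6277 kPa, y_B = 0.3581

At the bubble point ψ → 0, so ΣzᵢKᵢ = 1 with Kᵢ = Pᵢˢᵃᵗ/P ⇒ P = ΣzᵢPᵢˢᵃᵗ.
P = 0.3137·291.7 + 0.3397·221.0 + 0.3466·124.2 = 209.6277 kPa
yᵢ = zᵢPᵢˢᵃᵗ/P ⇒ y_B = 0.3397·221.0/209.6277 = 0.3581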